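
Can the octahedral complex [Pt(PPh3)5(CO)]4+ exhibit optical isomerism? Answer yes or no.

no

In an octahedral complex each vertex has one trans partner and four cis neighbours.
Only one geometric arrangement is possible.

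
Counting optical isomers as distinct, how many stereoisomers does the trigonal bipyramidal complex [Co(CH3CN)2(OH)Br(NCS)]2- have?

10

Systematic enumeration (placing each ligand type in turn and discarding arrangements equivalent by rotation or reflection) gives 7 geometric isomers.
Of these, 3 lack any improper symmetry element and so occur as enantiomeric pairs, giving 7 + 3 = 10 stereoisomers in total.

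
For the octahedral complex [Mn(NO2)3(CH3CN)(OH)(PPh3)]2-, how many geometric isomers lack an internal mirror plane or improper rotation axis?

1

In an octahedral complex each vertex has one trans partner and four cis neighbours.
The distinct arrangements are (4 in all): NO2 mer (3 arrangements); NO2 fac (chiral).
One of these lacks any improper symmetry element and so occurs as an enantiomeric pair, giving 4 + 1 = 5 stereoisomers in total.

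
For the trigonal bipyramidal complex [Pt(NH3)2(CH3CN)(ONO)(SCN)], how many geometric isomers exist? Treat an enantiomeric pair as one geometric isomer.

Systematic enumeration (placing each ligand type in turn and discarding arrangements equivalent by rotation or reflection) gives 7 geometric isomers.

7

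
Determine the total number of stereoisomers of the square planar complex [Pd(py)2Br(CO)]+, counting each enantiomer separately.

In a square planar complex each vertex has one trans partner and two cis neighbours.
Systematic placement gives 2 geometric isomers: py cis; py trans.
Each arrangement has an internal mirror plane or centre of symmetry, so none is chiral.

2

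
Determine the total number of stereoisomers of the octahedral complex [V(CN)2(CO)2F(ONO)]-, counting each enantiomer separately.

The six octahedral sites form three mutually perpendicular trans pairs.
Working through the distinct placements yields 6 geometric isomers: CN trans, CO trans; CN trans, CO cis; CN cis, CO cis (3 arrangements, 2 chiral); CN cis, CO trans.
Of these, 2 lack any improper symmetry element and so occur as enantiomeric pairs, giving 6 + 2 = 8 stereoisomers in total.

8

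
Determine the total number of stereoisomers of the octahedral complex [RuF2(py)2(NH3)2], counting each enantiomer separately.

In an octahedral complex each vertex has one trans partner and four cis neighbours.
The distinct arrangements are (5 in all): F trans, py trans, NH3 trans; F trans, py cis, NH3 cis; F cis, py trans, NH3 cis; F cis, py cis, NH3 cis (chiral); F cis, py cis, NH3 trans.
One of these lacks any improper symmetry element and so occurs as an enantiomeric pair, giving 5 + 1 = 6 stereoisomers in total.

6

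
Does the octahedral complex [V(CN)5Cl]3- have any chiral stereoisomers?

An octahedron has six vertices in three trans pairs; every non-trans pair is cis.
Only one geometric arrangement is possible.

no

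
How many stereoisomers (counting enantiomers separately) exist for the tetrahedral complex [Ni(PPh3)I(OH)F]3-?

In a tetrahedral complex all four positions are equivalent and every pair of ligands is adjacent — there is no cis/trans distinction.
Only one geometric arrangement is possible; it has no improper symmetry element, so it exists as a pair of enantiomers (2 stereoisomers).

2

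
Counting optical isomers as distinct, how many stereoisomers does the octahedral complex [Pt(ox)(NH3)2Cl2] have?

The six octahedral sites form three mutually perpendicular trans pairs.
Each ox is bidentate and must span two cis positions.
There are 3 geometric isomers: NH3 cis, Cl trans; NH3 cis, Cl cis (chiral); NH3 trans, Cl cis.
One of these lacks any improper symmetry element and so occurs as an enantiomeric pair, giving 3 + 1 = 4 stereoisomers in total.

4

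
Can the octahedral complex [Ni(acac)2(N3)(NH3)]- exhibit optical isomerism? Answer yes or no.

In an octahedral complex each vertex has one trans partner and four cis neighbours.
Each acac is bidentate and must span two cis positions.
Working through the distinct placements yields 2 geometric isomers: N3 and NH3 mutually trans; N3 and NH3 mutually cis (chiral).
One of these lacks any improper symmetry element and so occurs as an enantiomeric pair, giving 2 + 1 = 3 stereoisomers in total.

yes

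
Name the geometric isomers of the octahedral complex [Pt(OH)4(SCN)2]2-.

In an octahedral complex each vertex has one trans partner and four cis neighbours.
The distinct arrangements are (2 in all): SCN trans; SCN cis.

cis and trans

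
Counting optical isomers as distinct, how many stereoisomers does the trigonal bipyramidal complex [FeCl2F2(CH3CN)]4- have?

In a trigonal bipyramid the two axial positions differ from the three equatorial ones.
Placing the ligands in turn and identifying arrangements related by rotation or reflection leaves 5 distinct geometric isomers.
One of these lacks any improper symmetry element and so occurs as an enantiomeric pair, giving 5 + 1 = 6 stereoisomers in total.

6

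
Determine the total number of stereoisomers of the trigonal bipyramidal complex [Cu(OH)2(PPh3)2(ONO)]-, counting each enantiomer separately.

Systematic enumeration (placing each ligand type in turn and discarding arrangements equivalent by rotation or reflection) gives 5 geometric isomers.
One of these lacks any improper symmetry element and so occurs as an enantiomeric pair, giving 5 + 1 = 6 stereoisomers in total.

6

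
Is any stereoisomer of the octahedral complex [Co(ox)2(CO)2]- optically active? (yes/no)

yes

An octahedron has six vertices in three trans pairs; every non-trans pair is cis.
Each ox is bidentate and must span two cis positions.
Systematic placement gives 2 geometric isomers: CO trans; CO cis (chiral).
One of these lacks any improper symmetry element and so occurs as an enantiomeric pair, giving 2 + 1 = 3 stereoisomers in total.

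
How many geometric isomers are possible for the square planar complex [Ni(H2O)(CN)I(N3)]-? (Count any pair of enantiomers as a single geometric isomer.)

3

The distinct arrangements are (3 in all): (CN/I trans, H2O/N3 trans); (CN/N3 trans, H2O/I trans); (CN/H2O trans, I/N3 trans).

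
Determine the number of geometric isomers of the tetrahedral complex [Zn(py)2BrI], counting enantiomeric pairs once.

All four vertices of a tetrahedron are equivalent and mutually adjacent, so cis/trans isomerism cannot arise.
Only one geometric arrangement is possible.

1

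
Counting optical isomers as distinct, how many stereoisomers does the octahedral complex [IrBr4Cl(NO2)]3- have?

Systematic placement gives 2 geometric isomers: Cl and NO2 mutually trans; Cl and NO2 mutually cis.
Each arrangement has an internal mirror plane or centre of symmetry, so none is chiral.

2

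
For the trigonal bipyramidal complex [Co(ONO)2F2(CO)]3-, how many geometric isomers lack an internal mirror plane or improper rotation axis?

Placing the ligands in turn and identifying arrangements related by rotation or reflection leaves 5 distinct geometric isomers.
One of these lacks any improper symmetry element and so occurs as an enantiomeric pair, giving 5 + 1 = 6 stereoisomers in total.

1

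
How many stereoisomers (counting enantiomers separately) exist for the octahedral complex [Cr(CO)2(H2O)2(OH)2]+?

Systematic placement gives 5 geometric isomers: CO trans, H2O trans, OH trans; CO trans, H2O cis, OH cis; CO cis, H2O cis, OH trans; CO cis, H2O cis, OH cis (chiral); CO cis, H2O trans, OH cis.
One of these lacks any improper symmetry element and so occurs as an enantiomeric pair, giving 5 + 1 = 6 stereoisomers in total.

6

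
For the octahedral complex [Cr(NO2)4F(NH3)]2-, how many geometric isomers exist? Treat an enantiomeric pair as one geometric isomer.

2

The six octahedral sites form three mutually perpendicular trans pairs.
The distinct arrangements are (2 in all): F and NH3 mutually trans; F and NH3 mutually cis.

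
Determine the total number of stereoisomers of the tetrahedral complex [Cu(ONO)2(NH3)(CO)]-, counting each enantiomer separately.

1

All four vertices of a tetrahedron are equivalent and mutually adjacent, so cis/trans isomerism cannot arise.
Only one geometric arrangement is possible.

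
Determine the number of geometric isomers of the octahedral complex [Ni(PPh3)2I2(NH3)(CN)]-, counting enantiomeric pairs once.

An octahedron has six vertices in three trans pairs; every non-trans pair is cis.
There are 6 geometric isomers: PPh3 trans, I cis; PPh3 cis, I cis (3 arrangements, 2 chiral); PPh3 trans, I trans; PPh3 cis, I trans.

6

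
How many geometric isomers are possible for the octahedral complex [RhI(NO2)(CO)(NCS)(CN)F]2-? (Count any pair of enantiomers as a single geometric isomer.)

An octahedron has six vertices in three trans pairs; every non-trans pair is cis.
Placing the ligands in turn and identifying arrangements related by rotation or reflection leaves 15 distinct geometric isomers.

15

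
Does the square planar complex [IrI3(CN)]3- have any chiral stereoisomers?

Only one geometric arrangement is possible.

no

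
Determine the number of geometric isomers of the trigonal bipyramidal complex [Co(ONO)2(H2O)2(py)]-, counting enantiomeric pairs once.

In a trigonal bipyramid the two axial positions differ from the three equatorial ones.
Systematic enumeration (placing each ligand type in turn and discarding arrangements equivalent by rotation or reflection) gives 5 geometric isomers.

5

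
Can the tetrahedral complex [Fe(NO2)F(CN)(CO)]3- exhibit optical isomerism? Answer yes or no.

In a tetrahedral complex all four positions are equivalent and every pair of ligands is adjacent — there is no cis/trans distinction.
Only one geometric arrangement is possible; it has no improper symmetry element, so it exists as a pair of enantiomers (2 stereoisomers).

yes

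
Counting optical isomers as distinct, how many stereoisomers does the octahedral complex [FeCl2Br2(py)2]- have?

6

An octahedron has six vertices in three trans pairs; every non-trans pair is cis.
The distinct arrangements are (5 in all): Cl trans, Br trans, py trans; Cl cis, Br trans, py cis; Cl cis, Br cis, py trans; Cl cis, Br cis, py cis (chiral); Cl trans, Br cis, py cis.
One of these lacks any improper symmetry element and so occurs as an enantiomeric pair, giving 5 + 1 = 6 stereoisomers in total.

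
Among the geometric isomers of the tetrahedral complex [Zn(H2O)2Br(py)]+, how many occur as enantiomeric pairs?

In a tetrahedral complex all four positions are equivalent and every pair of ligands is adjacent — there is no cis/trans distinction.
Only one geometric arrangement is possible.

0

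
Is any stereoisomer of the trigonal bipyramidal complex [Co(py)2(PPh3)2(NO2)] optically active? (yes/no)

yes

In a trigonal bipyramid the two axial positions differ from the three equatorial ones.
Systematic enumeration (placing each ligand type in turn and discarding arrangements equivalent by rotation or reflection) gives 5 geometric isomers.
One of these lacks any improper symmetry element and so occurs as an enantiomeric pair, giving 5 + 1 = 6 stereoisomers in total.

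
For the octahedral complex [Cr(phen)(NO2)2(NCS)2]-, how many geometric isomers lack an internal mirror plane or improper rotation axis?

1

Each phen is bidentate and must span two cis positions.
There are 3 geometric isomers: NO2 cis, NCS trans; NO2 cis, NCS cis (chiral); NO2 trans, NCS cis.
One of these lacks any improper symmetry element and so occurs as an enantiomeric pair, giving 3 + 1 = 4 stereoisomers in total.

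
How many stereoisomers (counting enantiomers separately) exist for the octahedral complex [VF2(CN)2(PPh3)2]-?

6

An octahedron has six vertices in three trans pairs; every non-trans pair is cis.
Working through the distinct placements yields 5 geometric isomers: F trans, CN trans, PPh3 trans; F cis, CN trans, PPh3 cis; F cis, CN cis, PPh3 trans; F cis, CN cis, PPh3 cis (chiral); F trans, CN cis, PPh3 cis.
One of these lacks any improper symmetry element and so occurs as an enantiomeric pair, giving 5 + 1 = 6 stereoisomers in total.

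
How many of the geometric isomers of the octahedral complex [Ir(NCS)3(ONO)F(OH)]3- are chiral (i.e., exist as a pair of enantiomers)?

There are 4 geometric isomers: NCS mer (3 arrangements); NCS fac (chiral).
One of these lacks any improper symmetry element and so occurs as an enantiomeric pair, giving 4 + 1 = 5 stereoisomers in total.

1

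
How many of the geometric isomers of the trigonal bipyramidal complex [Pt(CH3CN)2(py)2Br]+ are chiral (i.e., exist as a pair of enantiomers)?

Systematic enumeration (placing each ligand type in turn and discarding arrangements equivalent by rotation or reflection) gives 5 geometric isomers.
One of these lacks any improper symmetry element and so occurs as an enantiomeric pair, giving 5 + 1 = 6 stereoisomers in total.

1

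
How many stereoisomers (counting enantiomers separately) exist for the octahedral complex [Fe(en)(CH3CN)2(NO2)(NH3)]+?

Each en is bidentate and must span two cis positions.
The distinct arrangements are (4 in all): CH3CN trans; CH3CN cis (3 arrangements, 2 chiral).
Of these, 2 lack any improper symmetry element and so occur as enantiomeric pairs, giving 4 + 2 = 6 stereoisomers in total.

6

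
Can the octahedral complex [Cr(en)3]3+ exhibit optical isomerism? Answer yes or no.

yes

The six octahedral sites form three mutually perpendicular trans pairs.
Each en is bidentate and must span two cis positions.
Only one geometric arrangement is possible; it has no improper symmetry element, so it exists as a pair of enantiomers (2 stereoisomers).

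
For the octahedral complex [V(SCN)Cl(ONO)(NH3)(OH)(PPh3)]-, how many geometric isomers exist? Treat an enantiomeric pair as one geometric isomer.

An octahedron has six vertices in three trans pairs; every non-trans pair is cis.
Exhaustive case analysis gives 15 geometric isomers.

15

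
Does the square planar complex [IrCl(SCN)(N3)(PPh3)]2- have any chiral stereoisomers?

no

Working through the distinct placements yields 3 geometric isomers: (Cl/PPh3 trans, N3/SCN trans); (Cl/SCN trans, N3/PPh3 trans); (Cl/N3 trans, PPh3/SCN trans).
Each arrangement has an internal mirror plane or centre of symmetry, so none is chiral.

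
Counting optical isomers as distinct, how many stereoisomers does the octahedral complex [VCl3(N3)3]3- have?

2

An octahedron has six vertices in three trans pairs; every non-trans pair is cis.
There are 2 geometric isomers: Cl mer; Cl fac.
Each arrangement has an internal mirror plane or centre of symmetry, so none is chiral.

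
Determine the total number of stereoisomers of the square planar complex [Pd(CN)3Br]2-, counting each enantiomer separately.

1

Only one geometric arrangement is possible.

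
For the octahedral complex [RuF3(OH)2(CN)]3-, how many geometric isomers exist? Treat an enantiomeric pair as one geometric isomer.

The six octahedral sites form three mutually perpendicular trans pairs.
Systematic placement gives 3 geometric isomers: F mer, OH trans; F fac, OH cis; F mer, OH cis.

3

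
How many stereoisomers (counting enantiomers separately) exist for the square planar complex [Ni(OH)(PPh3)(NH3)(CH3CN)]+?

Working through the distinct placements yields 3 geometric isomers: (CH3CN/OH trans, NH3/PPh3 trans); (CH3CN/PPh3 trans, NH3/OH trans); (CH3CN/NH3 trans, OH/PPh3 trans).
Each arrangement has an internal mirror plane or centre of symmetry, so none is chiral.

3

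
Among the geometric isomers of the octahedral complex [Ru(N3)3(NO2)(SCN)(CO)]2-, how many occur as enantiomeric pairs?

The six octahedral sites form three mutually perpendicular trans pairs.
The distinct arrangements are (4 in all): N3 mer (3 arrangements); N3 fac (chiral).
One of these lacks any improper symmetry element and so occurs as an enantiomeric pair, giving 4 + 1 = 5 stereoisomers in total.

1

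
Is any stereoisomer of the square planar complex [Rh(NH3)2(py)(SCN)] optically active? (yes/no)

no

In a square planar complex each vertex has one trans partner and two cis neighbours.
Working through the distinct placements yields 2 geometric isomers: NH3 cis; NH3 trans.
Each arrangement has an internal mirror plane or centre of symmetry, so none is chiral.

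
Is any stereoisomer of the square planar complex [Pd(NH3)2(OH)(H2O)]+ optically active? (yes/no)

There are 2 geometric isomers: NH3 cis; NH3 trans.
Each arrangement has an internal mirror plane or centre of symmetry, so none is chiral.

no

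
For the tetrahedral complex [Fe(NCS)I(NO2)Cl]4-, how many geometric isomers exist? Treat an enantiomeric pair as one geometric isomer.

1

In a tetrahedral complex all four positions are equivalent and every pair of ligands is adjacent — there is no cis/trans distinction.
Only one geometric arrangement is possible; it has no improper symmetry element, so it exists as a pair of enantiomers (2 stereoisomers).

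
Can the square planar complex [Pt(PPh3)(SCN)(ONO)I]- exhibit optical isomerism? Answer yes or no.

There are 3 geometric isomers: (I/PPh3 trans, ONO/SCN trans); (I/SCN trans, ONO/PPh3 trans); (I/ONO trans, PPh3/SCN trans).
Each arrangement has an internal mirror plane or centre of symmetry, so none is chiral.

no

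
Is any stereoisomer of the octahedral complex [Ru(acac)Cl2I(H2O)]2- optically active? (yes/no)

yes

An octahedron has six vertices in three trans pairs; every non-trans pair is cis.
Each acac is bidentate and must span two cis positions.
Working through the distinct placements yields 4 geometric isomers: Cl trans; Cl cis (3 arrangements, 2 chiral).
Of these, 2 lack any improper symmetry element and so occur as enantiomeric pairs, giving 4 + 2 = 6 stereoisomers in total.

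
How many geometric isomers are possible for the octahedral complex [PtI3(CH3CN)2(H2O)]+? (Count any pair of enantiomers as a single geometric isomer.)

The six octahedral sites form three mutually perpendicular trans pairs.
There are 3 geometric isomers: I mer, CH3CN trans; I mer, CH3CN cis; I fac, CH3CN cis.

3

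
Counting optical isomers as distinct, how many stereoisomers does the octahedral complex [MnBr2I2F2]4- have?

6

The distinct arrangements are (5 in all): Br trans, I trans, F trans; Br trans, I cis, F cis; Br cis, I trans, F cis; Br cis, I cis, F cis (chiral); Br cis, I cis, F trans.
One of these lacks any improper symmetry element and so occurs as an enantiomeric pair, giving 5 + 1 = 6 stereoisomers in total.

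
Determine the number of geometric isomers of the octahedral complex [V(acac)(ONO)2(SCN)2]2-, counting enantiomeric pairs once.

3

Each acac is bidentate and must span two cis positions.
The distinct arrangements are (3 in all): ONO trans, SCN cis; ONO cis, SCN cis (chiral); ONO cis, SCN trans.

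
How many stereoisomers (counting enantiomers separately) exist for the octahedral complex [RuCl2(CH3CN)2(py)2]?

6

Systematic placement gives 5 geometric isomers: Cl trans, CH3CN trans, py trans; Cl cis, CH3CN trans, py cis; Cl cis, CH3CN cis, py trans; Cl cis, CH3CN cis, py cis (chiral); Cl trans, CH3CN cis, py cis.
One of these lacks any improper symmetry element and so occurs as an enantiomeric pair, giving 5 + 1 = 6 stereoisomers in total.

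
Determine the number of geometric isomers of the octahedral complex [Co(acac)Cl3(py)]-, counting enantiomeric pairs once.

In an octahedral complex each vertex has one trans partner and four cis neighbours.
Each acac is bidentate and must span two cis positions.
Working through the distinct placements yields 2 geometric isomers: Cl mer; Cl fac.

2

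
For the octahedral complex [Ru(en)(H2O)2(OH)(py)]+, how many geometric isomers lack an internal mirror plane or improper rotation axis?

An octahedron has six vertices in three trans pairs; every non-trans pair is cis.
Each en is bidentate and must span two cis positions.
Systematic placement gives 4 geometric isomers: H2O trans; H2O cis (3 arrangements, 2 chiral).
Of these, 2 lack any improper symmetry element and so occur as enantiomeric pairs, giving 4 + 2 = 6 stereoisomers in total.

2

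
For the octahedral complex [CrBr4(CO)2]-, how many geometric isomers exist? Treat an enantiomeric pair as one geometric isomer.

2

In an octahedral complex each vertex has one trans partner and four cis neighbours.
There are 2 geometric isomers: CO trans; CO cis.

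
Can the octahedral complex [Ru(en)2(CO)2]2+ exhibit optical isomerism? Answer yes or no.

An octahedron has six vertices in three trans pairs; every non-trans pair is cis.
Each en is bidentate and must span two cis positions.
There are 2 geometric isomers: CO trans; CO cis (chiral).
One of these lacks any improper symmetry element and so occurs as an enantiomeric pair, giving 2 + 1 = 3 stereoisomers in total.

yes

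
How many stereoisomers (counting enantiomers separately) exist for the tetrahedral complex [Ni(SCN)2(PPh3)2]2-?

1

Only one geometric arrangement is possible.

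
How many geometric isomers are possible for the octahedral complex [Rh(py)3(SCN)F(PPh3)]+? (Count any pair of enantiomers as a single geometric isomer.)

4

An octahedron has six vertices in three trans pairs; every non-trans pair is cis.
The distinct arrangements are (4 in all): py mer (3 arrangements); py fac (chiral).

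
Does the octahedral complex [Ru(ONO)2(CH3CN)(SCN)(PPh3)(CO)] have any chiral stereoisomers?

yes

An octahedron has six vertices in three trans pairs; every non-trans pair is cis.
Placing the ligands in turn and identifying arrangements related by rotation or reflection leaves 9 distinct geometric isomers.
Of these, 6 lack any improper symmetry element and so occur as enantiomeric pairs, giving 9 + 6 = 15 stereoisomers in total.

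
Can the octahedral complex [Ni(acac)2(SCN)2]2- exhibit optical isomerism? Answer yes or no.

An octahedron has six vertices in three trans pairs; every non-trans pair is cis.
Each acac is bidentate and must span two cis positions.
The distinct arrangements are (2 in all): SCN trans; SCN cis (chiral).
One of these lacks any improper symmetry element and so occurs as an enantiomeric pair, giving 2 + 1 = 3 stereoisomers in total.

yes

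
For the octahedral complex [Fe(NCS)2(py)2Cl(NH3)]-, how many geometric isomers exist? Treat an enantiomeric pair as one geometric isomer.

6

An octahedron has six vertices in three trans pairs; every non-trans pair is cis.
Working through the distinct placements yields 6 geometric isomers: NCS cis, py trans; NCS cis, py cis (3 arrangements, 2 chiral); NCS trans, py trans; NCS trans, py cis.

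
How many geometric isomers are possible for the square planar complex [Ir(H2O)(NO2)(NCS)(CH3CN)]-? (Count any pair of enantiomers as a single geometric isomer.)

3

A square has two trans pairs of vertices; adjacent vertices are cis.
The distinct arrangements are (3 in all): (CH3CN/NCS trans, H2O/NO2 trans); (CH3CN/NO2 trans, H2O/NCS trans); (CH3CN/H2O trans, NCS/NO2 trans).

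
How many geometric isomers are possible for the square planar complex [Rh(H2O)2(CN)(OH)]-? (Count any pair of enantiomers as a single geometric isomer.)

2

Working through the distinct placements yields 2 geometric isomers: H2O cis; H2O trans.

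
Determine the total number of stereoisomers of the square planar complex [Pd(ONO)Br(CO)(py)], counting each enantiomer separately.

3

Working through the distinct placements yields 3 geometric isomers: (Br/ONO trans, CO/py trans); (Br/py trans, CO/ONO trans); (Br/CO trans, ONO/py trans).
Each arrangement has an internal mirror plane or centre of symmetry, so none is chiral.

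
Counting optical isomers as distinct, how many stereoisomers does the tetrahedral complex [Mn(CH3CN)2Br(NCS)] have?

1

In a tetrahedral complex all four positions are equivalent and every pair of ligands is adjacent — there is no cis/trans distinction.
Only one geometric arrangement is possible.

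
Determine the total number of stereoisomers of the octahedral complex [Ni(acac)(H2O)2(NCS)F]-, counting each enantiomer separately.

6

The six octahedral sites form three mutually perpendicular trans pairs.
Each acac is bidentate and must span two cis positions.
Working through the distinct placements yields 4 geometric isomers: H2O cis (3 arrangements, 2 chiral); H2O trans.
Of these, 2 lack any improper symmetry element and so occur as enantiomeric pairs, giving 4 + 2 = 6 stereoisomers in total.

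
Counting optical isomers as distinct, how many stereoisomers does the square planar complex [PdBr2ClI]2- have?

2

In a square planar complex each vertex has one trans partner and two cis neighbours.
Working through the distinct placements yields 2 geometric isomers: Br cis; Br trans.
Each arrangement has an internal mirror plane or centre of symmetry, so none is chiral.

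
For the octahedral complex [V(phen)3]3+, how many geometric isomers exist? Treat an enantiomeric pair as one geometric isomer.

1

An octahedron has six vertices in three trans pairs; every non-trans pair is cis.
Each phen is bidentate and must span two cis positions.
Only one geometric arrangement is possible; it has no improper symmetry element, so it exists as a pair of enantiomers (2 stereoisomers).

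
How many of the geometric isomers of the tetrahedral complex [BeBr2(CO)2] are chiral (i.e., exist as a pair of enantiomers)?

Only one geometric arrangement is possible.

0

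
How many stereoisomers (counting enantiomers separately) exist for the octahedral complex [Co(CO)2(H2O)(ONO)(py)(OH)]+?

An octahedron has six vertices in three trans pairs; every non-trans pair is cis.
Systematic enumeration (placing each ligand type in turn and discarding arrangements equivalent by rotation or reflection) gives 9 geometric isomers.
Of these, 6 lack any improper symmetry element and so occur as enantiomeric pairs, giving 9 + 6 = 15 stereoisomers in total.

15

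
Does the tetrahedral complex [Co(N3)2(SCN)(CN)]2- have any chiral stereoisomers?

Only one geometric arrangement is possible.

no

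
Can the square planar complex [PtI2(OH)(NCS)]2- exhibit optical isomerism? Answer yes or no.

There are 2 geometric isomers: I cis; I trans.
Each arrangement has an internal mirror plane or centre of symmetry, so none is chiral.

no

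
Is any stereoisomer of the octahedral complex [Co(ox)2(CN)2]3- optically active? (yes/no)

In an octahedral complex each vertex has one trans partner and four cis neighbours.
Each ox is bidentate and must span two cis positions.
Working through the distinct placements yields 2 geometric isomers: CN trans; CN cis (chiral).
One of these lacks any improper symmetry element and so occurs as an enantiomeric pair, giving 2 + 1 = 3 stereoisomers in total.

yes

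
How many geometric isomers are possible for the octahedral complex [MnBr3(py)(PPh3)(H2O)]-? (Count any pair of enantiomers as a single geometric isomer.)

4

In an octahedral complex each vertex has one trans partner and four cis neighbours.
Systematic placement gives 4 geometric isomers: Br mer (3 arrangements); Br fac (chiral).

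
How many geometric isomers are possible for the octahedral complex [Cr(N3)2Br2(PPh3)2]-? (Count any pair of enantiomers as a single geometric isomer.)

5

There are 5 geometric isomers: N3 trans, Br trans, PPh3 trans; N3 cis, Br trans, PPh3 cis; N3 cis, Br cis, PPh3 trans; N3 cis, Br cis, PPh3 cis (chiral); N3 trans, Br cis, PPh3 cis.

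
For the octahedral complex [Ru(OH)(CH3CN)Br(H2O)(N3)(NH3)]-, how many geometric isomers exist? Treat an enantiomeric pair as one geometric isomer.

In an octahedral complex each vertex has one trans partner and four cis neighbours.
Exhaustive case analysis gives 15 geometric isomers.

15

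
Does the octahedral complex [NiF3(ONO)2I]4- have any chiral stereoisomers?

no

An octahedron has six vertices in three trans pairs; every non-trans pair is cis.
There are 3 geometric isomers: F mer, ONO trans; F mer, ONO cis; F fac, ONO cis.
Each arrangement has an internal mirror plane or centre of symmetry, so none is chiral.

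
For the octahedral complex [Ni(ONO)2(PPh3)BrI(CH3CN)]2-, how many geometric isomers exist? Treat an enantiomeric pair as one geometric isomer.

9

The six octahedral sites form three mutually perpendicular trans pairs.
Exhaustive case analysis gives 9 geometric isomers.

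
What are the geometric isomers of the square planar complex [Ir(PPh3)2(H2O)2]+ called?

The distinct arrangements are (2 in all): PPh3 cis; PPh3 trans.

cis and trans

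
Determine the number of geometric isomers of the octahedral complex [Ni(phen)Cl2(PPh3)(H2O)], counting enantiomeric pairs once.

The six octahedral sites form three mutually perpendicular trans pairs.
Each phen is bidentate and must span two cis positions.
Working through the distinct placements yields 4 geometric isomers: Cl trans; Cl cis (3 arrangements, 2 chiral).

4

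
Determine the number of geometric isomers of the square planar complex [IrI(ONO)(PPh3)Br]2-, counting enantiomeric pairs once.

In a square planar complex each vertex has one trans partner and two cis neighbours.
The distinct arrangements are (3 in all): (Br/ONO trans, I/PPh3 trans); (Br/PPh3 trans, I/ONO trans); (Br/I trans, ONO/PPh3 trans).

3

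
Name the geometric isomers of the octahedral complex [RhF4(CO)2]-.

In an octahedral complex each vertex has one trans partner and four cis neighbours.
Systematic placement gives 2 geometric isomers: CO trans; CO cis.

cis and trans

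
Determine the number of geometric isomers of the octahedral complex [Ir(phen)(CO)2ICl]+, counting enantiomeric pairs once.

An octahedron has six vertices in three trans pairs; every non-trans pair is cis.
Each phen is bidentate and must span two cis positions.
There are 4 geometric isomers: CO trans; CO cis (3 arrangements, 2 chiral).

4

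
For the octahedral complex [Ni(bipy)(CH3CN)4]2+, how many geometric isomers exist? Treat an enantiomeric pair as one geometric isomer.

The six octahedral sites form three mutually perpendicular trans pairs.
Each bipy is bidentate and must span two cis positions.
Only one geometric arrangement is possible.

1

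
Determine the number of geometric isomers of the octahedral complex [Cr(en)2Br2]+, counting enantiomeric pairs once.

The six octahedral sites form three mutually perpendicular trans pairs.
Each en is bidentate and must span two cis positions.
Systematic placement gives 2 geometric isomers: Br trans; Br cis (chiral).

2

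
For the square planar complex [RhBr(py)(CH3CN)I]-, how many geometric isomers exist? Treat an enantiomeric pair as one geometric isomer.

3

In a square planar complex each vertex has one trans partner and two cis neighbours.
Working through the distinct placements yields 3 geometric isomers: (Br/I trans, CH3CN/py trans); (Br/py trans, CH3CN/I trans); (Br/CH3CN trans, I/py trans).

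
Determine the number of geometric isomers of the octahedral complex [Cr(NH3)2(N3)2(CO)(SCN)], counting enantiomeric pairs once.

6

An octahedron has six vertices in three trans pairs; every non-trans pair is cis.
Systematic placement gives 6 geometric isomers: NH3 cis, N3 cis (3 arrangements, 2 chiral); NH3 trans, N3 cis; NH3 cis, N3 trans; NH3 trans, N3 trans.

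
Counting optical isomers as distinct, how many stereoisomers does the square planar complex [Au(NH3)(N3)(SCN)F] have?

A square has two trans pairs of vertices; adjacent vertices are cis.
There are 3 geometric isomers: (F/NH3 trans, N3/SCN trans); (F/SCN trans, N3/NH3 trans); (F/N3 trans, NH3/SCN trans).
Each arrangement has an internal mirror plane or centre of symmetry, so none is chiral.

3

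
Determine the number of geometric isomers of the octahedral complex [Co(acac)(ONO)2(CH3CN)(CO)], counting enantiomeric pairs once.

4

The six octahedral sites form three mutually perpendicular trans pairs.
Each acac is bidentate and must span two cis positions.
There are 4 geometric isomers: ONO cis (3 arrangements, 2 chiral); ONO trans.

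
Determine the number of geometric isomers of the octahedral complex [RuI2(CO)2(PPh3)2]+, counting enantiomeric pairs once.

5

An octahedron has six vertices in three trans pairs; every non-trans pair is cis.
There are 5 geometric isomers: I trans, CO trans, PPh3 trans; I cis, CO trans, PPh3 cis; I cis, CO cis, PPh3 trans; I cis, CO cis, PPh3 cis (chiral); I trans, CO cis, PPh3 cis.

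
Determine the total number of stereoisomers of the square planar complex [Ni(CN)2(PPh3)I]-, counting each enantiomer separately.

2

In a square planar complex each vertex has one trans partner and two cis neighbours.
Systematic placement gives 2 geometric isomers: CN cis; CN trans.
Each arrangement has an internal mirror plane or centre of symmetry, so none is chiral.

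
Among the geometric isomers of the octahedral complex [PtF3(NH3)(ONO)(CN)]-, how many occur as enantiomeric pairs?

In an octahedral complex each vertex has one trans partner and four cis neighbours.
There are 4 geometric isomers: F mer (3 arrangements); F fac (chiral).
One of these lacks any improper symmetry element and so occurs as an enantiomeric pair, giving 4 + 1 = 5 stereoisomers in total.

1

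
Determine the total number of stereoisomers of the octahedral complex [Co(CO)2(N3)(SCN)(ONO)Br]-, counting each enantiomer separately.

An octahedron has six vertices in three trans pairs; every non-trans pair is cis.
Placing the ligands in turn and identifying arrangements related by rotation or reflection leaves 9 distinct geometric isomers.
Of these, 6 lack any improper symmetry element and so occur as enantiomeric pairs, giving 9 + 6 = 15 stereoisomers in total.

15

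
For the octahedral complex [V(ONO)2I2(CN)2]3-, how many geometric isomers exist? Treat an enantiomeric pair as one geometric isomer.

Systematic placement gives 5 geometric isomers: ONO trans, I trans, CN trans; ONO cis, I cis, CN trans; ONO trans, I cis, CN cis; ONO cis, I cis, CN cis (chiral); ONO cis, I trans, CN cis.

5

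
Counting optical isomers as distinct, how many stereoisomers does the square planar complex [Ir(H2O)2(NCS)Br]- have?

In a square planar complex each vertex has one trans partner and two cis neighbours.
Working through the distinct placements yields 2 geometric isomers: H2O cis; H2O trans.
Each arrangement has an internal mirror plane or centre of symmetry, so none is chiral.

2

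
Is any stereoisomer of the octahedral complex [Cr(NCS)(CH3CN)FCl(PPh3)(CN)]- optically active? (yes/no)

The six octahedral sites form three mutually perpendicular trans pairs.
Exhaustive case analysis gives 15 geometric isomers.
Of these, 15 lack any improper symmetry element and so occur as enantiomeric pairs, giving 15 + 15 = 30 stereoisomers in total.

yes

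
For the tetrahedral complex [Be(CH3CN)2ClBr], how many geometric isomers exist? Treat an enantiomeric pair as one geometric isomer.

In a tetrahedral complex all four positions are equivalent and every pair of ligands is adjacent — there is no cis/trans distinction.
Only one geometric arrangement is possible.

1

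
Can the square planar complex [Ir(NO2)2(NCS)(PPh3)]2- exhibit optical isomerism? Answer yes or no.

no

In a square planar complex each vertex has one trans partner and two cis neighbours.
The distinct arrangements are (2 in all): NO2 cis; NO2 trans.
Each arrangement has an internal mirror plane or centre of symmetry, so none is chiral.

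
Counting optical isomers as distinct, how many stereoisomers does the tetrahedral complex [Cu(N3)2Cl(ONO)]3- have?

1

All four vertices of a tetrahedron are equivalent and mutually adjacent, so cis/trans isomerism cannot arise.
Only one geometric arrangement is possible.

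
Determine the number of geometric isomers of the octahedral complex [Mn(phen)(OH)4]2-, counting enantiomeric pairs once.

The six octahedral sites form three mutually perpendicular trans pairs.
Each phen is bidentate and must span two cis positions.
Only one geometric arrangement is possible.

1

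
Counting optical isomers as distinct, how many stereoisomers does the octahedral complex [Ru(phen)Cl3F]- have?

An octahedron has six vertices in three trans pairs; every non-trans pair is cis.
Each phen is bidentate and must span two cis positions.
Working through the distinct placements yields 2 geometric isomers: Cl mer; Cl fac.
Each arrangement has an internal mirror plane or centre of symmetry, so none is chiral.

2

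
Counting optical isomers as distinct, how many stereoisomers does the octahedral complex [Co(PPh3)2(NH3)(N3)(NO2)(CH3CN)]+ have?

In an octahedral complex each vertex has one trans partner and four cis neighbours.
Systematic enumeration (placing each ligand type in turn and discarding arrangements equivalent by rotation or reflection) gives 9 geometric isomers.
Of these, 6 lack any improper symmetry element and so occur as enantiomeric pairs, giving 9 + 6 = 15 stereoisomers in total.

15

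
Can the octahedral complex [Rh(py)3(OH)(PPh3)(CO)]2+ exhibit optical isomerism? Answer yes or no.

yes

In an octahedral complex each vertex has one trans partner and four cis neighbours.
The distinct arrangements are (4 in all): py mer (3 arrangements); py fac (chiral).
One of these lacks any improper symmetry element and so occurs as an enantiomeric pair, giving 4 + 1 = 5 stereoisomers in total.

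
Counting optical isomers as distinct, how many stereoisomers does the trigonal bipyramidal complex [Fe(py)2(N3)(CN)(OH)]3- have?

10

Systematic enumeration (placing each ligand type in turn and discarding arrangements equivalent by rotation or reflection) gives 7 geometric isomers.
Of these, 3 lack any improper symmetry element and so occur as enantiomeric pairs, giving 7 + 3 = 10 stereoisomers in total.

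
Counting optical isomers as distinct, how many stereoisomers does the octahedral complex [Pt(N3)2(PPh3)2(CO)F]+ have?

8

The six octahedral sites form three mutually perpendicular trans pairs.
Systematic placement gives 6 geometric isomers: N3 trans, PPh3 trans; N3 cis, PPh3 cis (3 arrangements, 2 chiral); N3 cis, PPh3 trans; N3 trans, PPh3 cis.
Of these, 2 lack any improper symmetry element and so occur as enantiomeric pairs, giving 6 + 2 = 8 stereoisomers in total.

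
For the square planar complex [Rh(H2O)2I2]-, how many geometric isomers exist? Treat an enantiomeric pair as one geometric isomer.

2

The distinct arrangements are (2 in all): H2O cis; H2O trans.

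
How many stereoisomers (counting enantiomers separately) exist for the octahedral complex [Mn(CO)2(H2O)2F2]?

6

The distinct arrangements are (5 in all): CO trans, H2O trans, F trans; CO trans, H2O cis, F cis; CO cis, H2O trans, F cis; CO cis, H2O cis, F cis (chiral); CO cis, H2O cis, F trans.
One of these lacks any improper symmetry element and so occurs as an enantiomeric pair, giving 5 + 1 = 6 stereoisomers in total.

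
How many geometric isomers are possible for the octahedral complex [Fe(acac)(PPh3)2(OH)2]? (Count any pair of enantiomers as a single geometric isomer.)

3

Each acac is bidentate and must span two cis positions.
Systematic placement gives 3 geometric isomers: PPh3 cis, OH trans; PPh3 cis, OH cis (chiral); PPh3 trans, OH cis.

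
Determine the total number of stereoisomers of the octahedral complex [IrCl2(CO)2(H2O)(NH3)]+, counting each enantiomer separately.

An octahedron has six vertices in three trans pairs; every non-trans pair is cis.
Working through the distinct placements yields 6 geometric isomers: Cl trans, CO trans; Cl cis, CO trans; Cl cis, CO cis (3 arrangements, 2 chiral); Cl trans, CO cis.
Of these, 2 lack any improper symmetry element and so occur as enantiomeric pairs, giving 6 + 2 = 8 stereoisomers in total.

8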